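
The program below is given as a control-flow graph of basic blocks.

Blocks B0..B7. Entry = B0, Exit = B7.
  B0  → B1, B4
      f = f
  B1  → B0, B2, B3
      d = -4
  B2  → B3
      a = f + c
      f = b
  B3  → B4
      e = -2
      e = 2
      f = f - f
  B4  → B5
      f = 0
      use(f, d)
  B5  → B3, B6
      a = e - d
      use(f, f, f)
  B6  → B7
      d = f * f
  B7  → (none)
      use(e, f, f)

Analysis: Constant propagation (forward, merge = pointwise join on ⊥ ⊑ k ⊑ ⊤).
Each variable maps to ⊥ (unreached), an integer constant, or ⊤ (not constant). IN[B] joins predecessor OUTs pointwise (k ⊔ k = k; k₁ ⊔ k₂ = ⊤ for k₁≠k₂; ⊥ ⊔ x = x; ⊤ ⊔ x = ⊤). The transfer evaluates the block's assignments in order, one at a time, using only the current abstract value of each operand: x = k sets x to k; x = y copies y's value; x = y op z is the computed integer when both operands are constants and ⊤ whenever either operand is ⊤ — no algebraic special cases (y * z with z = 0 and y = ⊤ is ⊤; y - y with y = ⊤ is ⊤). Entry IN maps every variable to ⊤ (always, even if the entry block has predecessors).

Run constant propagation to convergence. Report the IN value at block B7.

Answer: {a: ⊤, b: ⊤, c: ⊤, d: 0, e: ⊤, f: 0}

Working:
Fixpoint table:
  B0:   IN=(all ⊤)   OUT=(all ⊤)
  B1:   IN=(all ⊤)   OUT={d:-4; rest ⊤}
  B2:   IN={d:-4; rest ⊤}   OUT={d:-4; rest ⊤}
  B3:   IN=(all ⊤)   OUT={e:2; rest ⊤}
  B4:   IN=(all ⊤)   OUT={f:0; rest ⊤}
  B5:   IN={f:0; rest ⊤}   OUT={f:0; rest ⊤}
  B6:   IN={f:0; rest ⊤}   OUT={d:0, f:0; rest ⊤}
  B7:   IN={d:0, f:0; rest ⊤}   OUT={d:0, f:0; rest ⊤}

Merge at B7: IN[B7] = OUT[B6] = {a: ⊤, b: ⊤, c: ⊤, d: 0, e: ⊤, f: 0}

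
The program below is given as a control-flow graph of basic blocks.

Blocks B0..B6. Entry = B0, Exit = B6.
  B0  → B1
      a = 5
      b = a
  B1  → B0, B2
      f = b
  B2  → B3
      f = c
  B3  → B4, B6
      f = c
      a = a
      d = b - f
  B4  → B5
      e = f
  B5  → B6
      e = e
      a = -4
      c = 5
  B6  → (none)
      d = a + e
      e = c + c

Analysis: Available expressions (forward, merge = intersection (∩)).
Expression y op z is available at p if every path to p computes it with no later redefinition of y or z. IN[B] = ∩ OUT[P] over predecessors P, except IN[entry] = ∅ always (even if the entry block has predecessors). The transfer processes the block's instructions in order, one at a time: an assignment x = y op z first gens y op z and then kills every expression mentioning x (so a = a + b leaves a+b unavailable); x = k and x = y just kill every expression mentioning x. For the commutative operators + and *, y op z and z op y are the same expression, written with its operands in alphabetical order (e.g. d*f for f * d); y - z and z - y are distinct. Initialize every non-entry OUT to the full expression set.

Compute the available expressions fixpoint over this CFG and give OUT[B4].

Answer: {b-f}

Working:
Fixpoint table:
  B0:  IN={}  OUT={}
  B1:  IN={}  OUT={}
  B2:  IN={}  OUT={}
  B3:  IN={}  OUT={b-f}
  B4:  IN={b-f}  OUT={b-f}
  B5:  IN={b-f}  OUT={b-f}
  B6:  IN={b-f}  OUT={b-f, c+c}

Merge at B4: IN[B4] = OUT[B3] = {b-f}
Applying B4's transfer function to that IN value gives OUT[B4] (row B4 above).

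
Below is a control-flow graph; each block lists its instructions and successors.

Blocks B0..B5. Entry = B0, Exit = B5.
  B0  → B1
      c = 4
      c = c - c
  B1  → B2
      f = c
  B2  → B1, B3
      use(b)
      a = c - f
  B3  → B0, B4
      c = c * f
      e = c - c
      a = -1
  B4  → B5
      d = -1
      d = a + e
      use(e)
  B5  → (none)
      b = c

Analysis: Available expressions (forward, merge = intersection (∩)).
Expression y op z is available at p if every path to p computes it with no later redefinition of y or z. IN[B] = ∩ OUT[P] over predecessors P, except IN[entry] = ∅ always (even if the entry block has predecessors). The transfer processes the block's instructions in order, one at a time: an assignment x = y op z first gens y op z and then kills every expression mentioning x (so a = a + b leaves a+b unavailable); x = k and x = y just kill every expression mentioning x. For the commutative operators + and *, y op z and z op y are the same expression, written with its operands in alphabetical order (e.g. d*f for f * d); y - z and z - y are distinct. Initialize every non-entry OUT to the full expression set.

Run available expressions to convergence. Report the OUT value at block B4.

Fixpoint table:
  B0:  IN={}  OUT={}
  B1:  IN={}  OUT={}
  B2:  IN={}  OUT={c-f}
  B3:  IN={c-f}  OUT={c-c}
  B4:  IN={c-c}  OUT={a+e, c-c}
  B5:  IN={a+e, c-c}  OUT={a+e, c-c}

Merge at B4: IN[B4] = OUT[B3] = {c-c}
Applying B4's transfer function to that IN value gives OUT[B4] (row B4 above).

Answer: {a+e, c-c}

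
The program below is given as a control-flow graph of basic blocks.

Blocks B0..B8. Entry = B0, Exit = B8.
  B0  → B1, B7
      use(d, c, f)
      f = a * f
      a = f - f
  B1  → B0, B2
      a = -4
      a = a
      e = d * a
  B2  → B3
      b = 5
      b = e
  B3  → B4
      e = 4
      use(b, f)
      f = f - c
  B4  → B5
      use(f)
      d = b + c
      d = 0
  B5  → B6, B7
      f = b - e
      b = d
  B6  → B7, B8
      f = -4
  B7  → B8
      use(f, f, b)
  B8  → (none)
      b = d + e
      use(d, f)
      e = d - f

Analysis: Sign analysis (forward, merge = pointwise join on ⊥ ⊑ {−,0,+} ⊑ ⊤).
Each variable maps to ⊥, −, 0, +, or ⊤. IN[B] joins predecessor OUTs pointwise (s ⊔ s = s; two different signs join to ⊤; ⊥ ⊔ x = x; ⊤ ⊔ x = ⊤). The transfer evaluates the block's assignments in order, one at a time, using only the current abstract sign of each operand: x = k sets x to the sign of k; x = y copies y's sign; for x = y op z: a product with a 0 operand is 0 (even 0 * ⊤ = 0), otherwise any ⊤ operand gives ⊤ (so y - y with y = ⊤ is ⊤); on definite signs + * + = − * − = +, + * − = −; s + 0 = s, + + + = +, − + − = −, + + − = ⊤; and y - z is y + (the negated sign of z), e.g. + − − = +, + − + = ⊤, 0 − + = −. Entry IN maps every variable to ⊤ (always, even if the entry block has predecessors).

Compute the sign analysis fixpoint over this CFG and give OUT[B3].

Answer: {a: -, b: ⊤, c: ⊤, d: ⊤, e: +, f: ⊤}

Derivation:
Converged values:
  B0:   IN=(all ⊤)   OUT=(all ⊤)
  B1:   IN=(all ⊤)   OUT={a:-; rest ⊤}
  B2:   IN={a:-; rest ⊤}   OUT={a:-; rest ⊤}
  B3:   IN={a:-; rest ⊤}   OUT={a:-, e:+; rest ⊤}
  B4:   IN={a:-, e:+; rest ⊤}   OUT={a:-, d:0, e:+; rest ⊤}
  B5:   IN={a:-, d:0, e:+; rest ⊤}   OUT={a:-, b:0, d:0, e:+; rest ⊤}
  B6:   IN={a:-, b:0, d:0, e:+; rest ⊤}   OUT={a:-, b:0, d:0, e:+, f:-; rest ⊤}
  B7:   IN=(all ⊤)   OUT=(all ⊤)
  B8:   IN=(all ⊤)   OUT=(all ⊤)

Merge at B3: IN[B3] = OUT[B2] = {a: -, b: ⊤, c: ⊤, d: ⊤, e: ⊤, f: ⊤}
Applying B3's transfer function to that IN value gives OUT[B3] (row B3 above).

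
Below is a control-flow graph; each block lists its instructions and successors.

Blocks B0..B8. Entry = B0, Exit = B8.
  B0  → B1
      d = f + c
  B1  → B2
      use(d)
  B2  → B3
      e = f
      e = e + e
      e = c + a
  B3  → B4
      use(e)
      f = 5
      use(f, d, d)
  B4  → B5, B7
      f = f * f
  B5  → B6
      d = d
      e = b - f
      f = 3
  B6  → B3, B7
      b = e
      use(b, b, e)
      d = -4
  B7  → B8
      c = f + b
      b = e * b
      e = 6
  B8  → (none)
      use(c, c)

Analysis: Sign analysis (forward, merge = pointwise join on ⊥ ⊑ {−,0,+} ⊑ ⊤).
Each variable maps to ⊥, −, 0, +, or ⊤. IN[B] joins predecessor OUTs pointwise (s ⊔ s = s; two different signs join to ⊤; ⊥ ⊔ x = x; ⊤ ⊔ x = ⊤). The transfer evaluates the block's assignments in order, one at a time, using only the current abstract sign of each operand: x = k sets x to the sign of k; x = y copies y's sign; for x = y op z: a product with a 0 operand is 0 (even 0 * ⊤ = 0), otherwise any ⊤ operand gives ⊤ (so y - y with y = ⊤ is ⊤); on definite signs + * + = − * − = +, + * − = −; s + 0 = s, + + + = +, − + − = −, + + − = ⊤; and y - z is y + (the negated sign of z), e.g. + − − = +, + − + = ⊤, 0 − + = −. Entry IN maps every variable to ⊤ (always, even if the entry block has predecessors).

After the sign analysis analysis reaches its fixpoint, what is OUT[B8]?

Per-block solution:
  B0:  IN=(all ⊤)  OUT=(all ⊤)
  B1:  IN=(all ⊤)  OUT=(all ⊤)
  B2:  IN=(all ⊤)  OUT=(all ⊤)
  B3:  IN=(all ⊤)  OUT={f:+; rest ⊤}
  B4:  IN={f:+; rest ⊤}  OUT={f:+; rest ⊤}
  B5:  IN={f:+; rest ⊤}  OUT={f:+; rest ⊤}
  B6:  IN={f:+; rest ⊤}  OUT={d:-, f:+; rest ⊤}
  B7:  IN={f:+; rest ⊤}  OUT={e:+, f:+; rest ⊤}
  B8:  IN={e:+, f:+; rest ⊤}  OUT={e:+, f:+; rest ⊤}

Merge at B8: IN[B8] = OUT[B7] = {a: ⊤, b: ⊤, c: ⊤, d: ⊤, e: +, f: +}
Applying B8's transfer function to that IN value gives OUT[B8] (row B8 above).

Answer: {a: ⊤, b: ⊤, c: ⊤, d: ⊤, e: +, f: +}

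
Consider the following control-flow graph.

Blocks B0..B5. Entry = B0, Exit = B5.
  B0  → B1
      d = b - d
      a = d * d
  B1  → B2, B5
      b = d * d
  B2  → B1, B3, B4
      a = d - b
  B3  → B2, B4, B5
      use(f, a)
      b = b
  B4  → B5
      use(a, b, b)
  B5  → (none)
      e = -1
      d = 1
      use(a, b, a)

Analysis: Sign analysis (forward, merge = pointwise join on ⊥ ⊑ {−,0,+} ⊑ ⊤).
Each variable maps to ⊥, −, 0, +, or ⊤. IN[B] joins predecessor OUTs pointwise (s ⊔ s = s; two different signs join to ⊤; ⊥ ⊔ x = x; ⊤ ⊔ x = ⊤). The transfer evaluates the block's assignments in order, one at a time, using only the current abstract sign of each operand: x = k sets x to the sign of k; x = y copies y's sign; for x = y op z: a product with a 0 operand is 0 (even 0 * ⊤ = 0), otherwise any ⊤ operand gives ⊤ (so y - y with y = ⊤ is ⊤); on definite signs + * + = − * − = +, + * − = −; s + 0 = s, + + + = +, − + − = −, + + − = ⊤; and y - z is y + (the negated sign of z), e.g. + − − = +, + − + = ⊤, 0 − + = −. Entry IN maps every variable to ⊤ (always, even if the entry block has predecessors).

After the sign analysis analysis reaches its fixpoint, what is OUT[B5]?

Answer: {a: ⊤, b: ⊤, c: ⊤, d: +, e: -, f: ⊤}

Derivation:
Fixpoint table:
  B0:   IN=(all ⊤)   OUT=(all ⊤)
  B1:   IN=(all ⊤)   OUT=(all ⊤)
  B2:   IN=(all ⊤)   OUT=(all ⊤)
  B3:   IN=(all ⊤)   OUT=(all ⊤)
  B4:   IN=(all ⊤)   OUT=(all ⊤)
  B5:   IN=(all ⊤)   OUT={d:+, e:-; rest ⊤}

Merge at B5: IN[B5] = OUT[B1] ⊔ OUT[B3] ⊔ OUT[B4] = {a: ⊤, b: ⊤, c: ⊤, d: ⊤, e: ⊤, f: ⊤}
Applying B5's transfer function to that IN value gives OUT[B5] (row B5 above).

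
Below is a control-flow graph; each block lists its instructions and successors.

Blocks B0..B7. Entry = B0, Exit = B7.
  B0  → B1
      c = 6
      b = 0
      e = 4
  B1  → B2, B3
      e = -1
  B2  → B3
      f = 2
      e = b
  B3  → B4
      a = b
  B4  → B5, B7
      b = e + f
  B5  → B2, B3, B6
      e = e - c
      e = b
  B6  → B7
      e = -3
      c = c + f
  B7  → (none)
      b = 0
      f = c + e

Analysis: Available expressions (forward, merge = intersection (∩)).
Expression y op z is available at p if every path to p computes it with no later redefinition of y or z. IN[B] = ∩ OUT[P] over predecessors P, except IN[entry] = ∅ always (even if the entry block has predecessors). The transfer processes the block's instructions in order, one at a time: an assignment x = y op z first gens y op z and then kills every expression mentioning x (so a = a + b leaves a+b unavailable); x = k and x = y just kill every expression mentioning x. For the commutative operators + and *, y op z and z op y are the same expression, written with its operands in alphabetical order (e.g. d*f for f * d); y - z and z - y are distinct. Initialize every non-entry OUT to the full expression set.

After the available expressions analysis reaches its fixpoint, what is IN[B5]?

Answer: {e+f}

Derivation:
Per-block solution:
  B0:  IN={}  OUT={}
  B1:  IN={}  OUT={}
  B2:  IN={}  OUT={}
  B3:  IN={}  OUT={}
  B4:  IN={}  OUT={e+f}
  B5:  IN={e+f}  OUT={}
  B6:  IN={}  OUT={}
  B7:  IN={}  OUT={c+e}

Merge at B5: IN[B5] = OUT[B4] = {e+f}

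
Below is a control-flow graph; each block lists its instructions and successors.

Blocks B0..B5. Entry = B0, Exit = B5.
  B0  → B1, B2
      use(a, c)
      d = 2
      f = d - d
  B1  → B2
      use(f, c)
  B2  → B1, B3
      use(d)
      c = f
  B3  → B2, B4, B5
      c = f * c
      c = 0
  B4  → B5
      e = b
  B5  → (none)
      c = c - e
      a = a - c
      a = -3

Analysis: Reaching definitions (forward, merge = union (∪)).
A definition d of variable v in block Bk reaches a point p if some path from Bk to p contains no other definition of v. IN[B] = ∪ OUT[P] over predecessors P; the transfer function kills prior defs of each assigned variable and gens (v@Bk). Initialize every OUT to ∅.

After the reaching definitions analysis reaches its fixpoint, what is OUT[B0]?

Fixpoint table:
  B0:   IN={}   OUT={d@B0, f@B0}
  B1:   IN={c@B2, d@B0, f@B0}   OUT={c@B2, d@B0, f@B0}
  B2:   IN={c@B2, c@B3, d@B0, f@B0}   OUT={c@B2, d@B0, f@B0}
  B3:   IN={c@B2, d@B0, f@B0}   OUT={c@B3, d@B0, f@B0}
  B4:   IN={c@B3, d@B0, f@B0}   OUT={c@B3, d@B0, e@B4, f@B0}
  B5:   IN={c@B3, d@B0, e@B4, f@B0}   OUT={a@B5, c@B5, d@B0, e@B4, f@B0}

B0 is the boundary node: IN[B0] = {}
Applying B0's transfer function to that IN value gives OUT[B0] (row B0 above).

Answer: {d@B0, f@B0}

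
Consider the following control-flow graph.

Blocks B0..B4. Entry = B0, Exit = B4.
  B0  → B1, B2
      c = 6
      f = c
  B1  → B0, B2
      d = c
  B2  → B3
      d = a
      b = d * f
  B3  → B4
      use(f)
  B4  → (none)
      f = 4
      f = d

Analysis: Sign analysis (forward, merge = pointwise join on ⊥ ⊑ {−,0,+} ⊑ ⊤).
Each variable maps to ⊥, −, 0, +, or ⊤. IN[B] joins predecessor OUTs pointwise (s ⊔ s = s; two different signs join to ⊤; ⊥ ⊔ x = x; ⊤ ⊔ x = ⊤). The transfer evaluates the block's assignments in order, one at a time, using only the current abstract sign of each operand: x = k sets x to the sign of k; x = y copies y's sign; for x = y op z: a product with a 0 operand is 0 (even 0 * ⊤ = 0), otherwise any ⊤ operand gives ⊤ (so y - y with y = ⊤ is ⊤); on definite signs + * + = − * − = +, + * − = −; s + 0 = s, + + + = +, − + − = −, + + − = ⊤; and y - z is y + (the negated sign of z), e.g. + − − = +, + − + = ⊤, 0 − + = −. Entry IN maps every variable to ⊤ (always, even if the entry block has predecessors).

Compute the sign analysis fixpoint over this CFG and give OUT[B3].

Answer: {a: ⊤, b: ⊤, c: +, d: ⊤, e: ⊤, f: +}

Working:
Fixpoint table:
  B0: | IN=(all ⊤) | OUT={c:+, f:+; rest ⊤}
  B1: | IN={c:+, f:+; rest ⊤} | OUT={c:+, d:+, f:+; rest ⊤}
  B2: | IN={c:+, f:+; rest ⊤} | OUT={c:+, f:+; rest ⊤}
  B3: | IN={c:+, f:+; rest ⊤} | OUT={c:+, f:+; rest ⊤}
  B4: | IN={c:+, f:+; rest ⊤} | OUT={c:+; rest ⊤}

Merge at B3: IN[B3] = OUT[B2] = {a: ⊤, b: ⊤, c: +, d: ⊤, e: ⊤, f: +}
Applying B3's transfer function to that IN value gives OUT[B3] (row B3 above).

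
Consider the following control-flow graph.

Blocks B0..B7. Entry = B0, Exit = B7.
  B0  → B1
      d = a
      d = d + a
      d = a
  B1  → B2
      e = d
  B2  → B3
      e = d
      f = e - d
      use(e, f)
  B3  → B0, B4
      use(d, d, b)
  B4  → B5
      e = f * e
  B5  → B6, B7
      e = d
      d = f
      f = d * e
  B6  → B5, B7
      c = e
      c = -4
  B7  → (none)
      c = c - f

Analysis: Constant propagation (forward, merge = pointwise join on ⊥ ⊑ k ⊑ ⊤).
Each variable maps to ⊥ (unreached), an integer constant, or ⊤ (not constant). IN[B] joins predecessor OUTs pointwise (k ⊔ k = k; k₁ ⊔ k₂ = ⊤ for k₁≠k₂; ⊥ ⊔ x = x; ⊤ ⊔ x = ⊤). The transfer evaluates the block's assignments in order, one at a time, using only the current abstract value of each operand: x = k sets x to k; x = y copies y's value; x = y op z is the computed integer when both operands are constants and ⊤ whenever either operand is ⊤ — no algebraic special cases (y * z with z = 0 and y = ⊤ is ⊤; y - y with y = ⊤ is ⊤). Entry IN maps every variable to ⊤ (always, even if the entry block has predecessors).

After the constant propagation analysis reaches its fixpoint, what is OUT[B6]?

Per-block solution:
  B0:  IN=(all ⊤)  OUT=(all ⊤)
  B1:  IN=(all ⊤)  OUT=(all ⊤)
  B2:  IN=(all ⊤)  OUT=(all ⊤)
  B3:  IN=(all ⊤)  OUT=(all ⊤)
  B4:  IN=(all ⊤)  OUT=(all ⊤)
  B5:  IN=(all ⊤)  OUT=(all ⊤)
  B6:  IN=(all ⊤)  OUT={c:-4; rest ⊤}
  B7:  IN=(all ⊤)  OUT=(all ⊤)

Merge at B6: IN[B6] = OUT[B5] = {a: ⊤, b: ⊤, c: ⊤, d: ⊤, e: ⊤, f: ⊤}
Applying B6's transfer function to that IN value gives OUT[B6] (row B6 above).

Answer: {a: ⊤, b: ⊤, c: -4, d: ⊤, e: ⊤, f: ⊤}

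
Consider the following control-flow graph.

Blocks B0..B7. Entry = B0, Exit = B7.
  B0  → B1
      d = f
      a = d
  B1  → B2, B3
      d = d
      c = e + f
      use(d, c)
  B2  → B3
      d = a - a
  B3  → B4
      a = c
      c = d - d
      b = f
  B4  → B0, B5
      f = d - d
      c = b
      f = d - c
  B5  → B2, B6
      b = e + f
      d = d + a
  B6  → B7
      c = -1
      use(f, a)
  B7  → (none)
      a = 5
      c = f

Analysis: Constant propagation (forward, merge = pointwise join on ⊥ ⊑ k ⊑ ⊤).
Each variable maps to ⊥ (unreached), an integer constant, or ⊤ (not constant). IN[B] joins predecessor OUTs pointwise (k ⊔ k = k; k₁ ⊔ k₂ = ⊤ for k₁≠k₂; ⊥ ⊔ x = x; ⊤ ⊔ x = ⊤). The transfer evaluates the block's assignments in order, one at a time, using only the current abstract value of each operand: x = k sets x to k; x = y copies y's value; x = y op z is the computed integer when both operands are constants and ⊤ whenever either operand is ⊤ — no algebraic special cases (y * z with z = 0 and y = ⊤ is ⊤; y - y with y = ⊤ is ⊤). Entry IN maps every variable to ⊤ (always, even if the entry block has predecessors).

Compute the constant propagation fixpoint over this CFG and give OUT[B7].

Answer: {a: 5, b: ⊤, c: ⊤, d: ⊤, e: ⊤, f: ⊤}

Working:
Converged values:
  B0: | IN=(all ⊤) | OUT=(all ⊤)
  B1: | IN=(all ⊤) | OUT=(all ⊤)
  B2: | IN=(all ⊤) | OUT=(all ⊤)
  B3: | IN=(all ⊤) | OUT=(all ⊤)
  B4: | IN=(all ⊤) | OUT=(all ⊤)
  B5: | IN=(all ⊤) | OUT=(all ⊤)
  B6: | IN=(all ⊤) | OUT={c:-1; rest ⊤}
  B7: | IN={c:-1; rest ⊤} | OUT={a:5; rest ⊤}

Merge at B7: IN[B7] = OUT[B6] = {a: ⊤, b: ⊤, c: -1, d: ⊤, e: ⊤, f: ⊤}
Applying B7's transfer function to that IN value gives OUT[B7] (row B7 above).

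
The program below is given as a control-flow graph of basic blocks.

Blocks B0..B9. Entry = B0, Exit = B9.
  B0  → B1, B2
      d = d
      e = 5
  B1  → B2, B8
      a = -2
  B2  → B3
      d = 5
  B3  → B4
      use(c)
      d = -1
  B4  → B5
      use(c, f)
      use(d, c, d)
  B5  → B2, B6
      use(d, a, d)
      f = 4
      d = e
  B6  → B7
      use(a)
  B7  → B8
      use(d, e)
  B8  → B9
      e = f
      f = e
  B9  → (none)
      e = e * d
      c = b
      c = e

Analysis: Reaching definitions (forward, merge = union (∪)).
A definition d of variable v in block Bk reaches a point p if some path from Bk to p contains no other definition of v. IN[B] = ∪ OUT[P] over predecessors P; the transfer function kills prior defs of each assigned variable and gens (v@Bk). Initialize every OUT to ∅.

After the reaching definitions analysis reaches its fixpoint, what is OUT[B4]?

Converged values:
  B0:  IN={}  OUT={d@B0, e@B0}
  B1:  IN={d@B0, e@B0}  OUT={a@B1, d@B0, e@B0}
  B2:  IN={a@B1, d@B0, d@B5, e@B0, f@B5}  OUT={a@B1, d@B2, e@B0, f@B5}
  B3:  IN={a@B1, d@B2, e@B0, f@B5}  OUT={a@B1, d@B3, e@B0, f@B5}
  B4:  IN={a@B1, d@B3, e@B0, f@B5}  OUT={a@B1, d@B3, e@B0, f@B5}
  B5:  IN={a@B1, d@B3, e@B0, f@B5}  OUT={a@B1, d@B5, e@B0, f@B5}
  B6:  IN={a@B1, d@B5, e@B0, f@B5}  OUT={a@B1, d@B5, e@B0, f@B5}
  B7:  IN={a@B1, d@B5, e@B0, f@B5}  OUT={a@B1, d@B5, e@B0, f@B5}
  B8:  IN={a@B1, d@B0, d@B5, e@B0, f@B5}  OUT={a@B1, d@B0, d@B5, e@B8, f@B8}
  B9:  IN={a@B1, d@B0, d@B5, e@B8, f@B8}  OUT={a@B1, c@B9, d@B0, d@B5, e@B9, f@B8}

Merge at B4: IN[B4] = OUT[B3] = {a@B1, d@B3, e@B0, f@B5}
Applying B4's transfer function to that IN value gives OUT[B4] (row B4 above).

Answer: {a@B1, d@B3, e@B0, f@B5}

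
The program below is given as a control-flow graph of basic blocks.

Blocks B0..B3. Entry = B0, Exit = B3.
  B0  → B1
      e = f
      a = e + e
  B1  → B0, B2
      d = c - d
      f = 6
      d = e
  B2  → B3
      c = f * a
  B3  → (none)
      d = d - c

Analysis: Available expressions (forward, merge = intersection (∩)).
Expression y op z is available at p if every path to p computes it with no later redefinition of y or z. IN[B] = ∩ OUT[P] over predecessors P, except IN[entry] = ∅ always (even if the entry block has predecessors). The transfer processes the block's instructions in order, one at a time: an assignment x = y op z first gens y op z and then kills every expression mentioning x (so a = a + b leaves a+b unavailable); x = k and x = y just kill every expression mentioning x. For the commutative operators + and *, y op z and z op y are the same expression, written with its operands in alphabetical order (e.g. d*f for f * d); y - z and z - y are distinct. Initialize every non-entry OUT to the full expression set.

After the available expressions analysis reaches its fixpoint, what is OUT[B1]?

Per-block solution:
  B0:  IN={}  OUT={e+e}
  B1:  IN={e+e}  OUT={e+e}
  B2:  IN={e+e}  OUT={a*f, e+e}
  B3:  IN={a*f, e+e}  OUT={a*f, e+e}

Merge at B1: IN[B1] = OUT[B0] = {e+e}
Applying B1's transfer function to that IN value gives OUT[B1] (row B1 above).

Answer: {e+e}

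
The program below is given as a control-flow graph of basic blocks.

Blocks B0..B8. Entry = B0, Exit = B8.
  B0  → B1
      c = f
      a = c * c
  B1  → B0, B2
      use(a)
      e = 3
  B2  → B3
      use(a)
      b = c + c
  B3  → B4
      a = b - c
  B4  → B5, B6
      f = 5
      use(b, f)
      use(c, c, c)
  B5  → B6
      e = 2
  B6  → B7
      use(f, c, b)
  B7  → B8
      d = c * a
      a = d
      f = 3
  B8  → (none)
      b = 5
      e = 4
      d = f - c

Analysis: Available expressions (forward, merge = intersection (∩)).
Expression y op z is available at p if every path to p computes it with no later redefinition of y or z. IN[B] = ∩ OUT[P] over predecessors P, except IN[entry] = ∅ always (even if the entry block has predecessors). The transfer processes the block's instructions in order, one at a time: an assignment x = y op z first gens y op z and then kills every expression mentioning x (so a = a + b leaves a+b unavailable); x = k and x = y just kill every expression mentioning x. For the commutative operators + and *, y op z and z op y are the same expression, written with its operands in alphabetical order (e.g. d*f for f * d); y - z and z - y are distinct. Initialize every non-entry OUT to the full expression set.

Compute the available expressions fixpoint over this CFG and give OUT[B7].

Answer: {b-c, c*c, c+c}

Trace:
Converged values:
  B0:  IN={}  OUT={c*c}
  B1:  IN={c*c}  OUT={c*c}
  B2:  IN={c*c}  OUT={c*c, c+c}
  B3:  IN={c*c, c+c}  OUT={b-c, c*c, c+c}
  B4:  IN={b-c, c*c, c+c}  OUT={b-c, c*c, c+c}
  B5:  IN={b-c, c*c, c+c}  OUT={b-c, c*c, c+c}
  B6:  IN={b-c, c*c, c+c}  OUT={b-c, c*c, c+c}
  B7:  IN={b-c, c*c, c+c}  OUT={b-c, c*c, c+c}
  B8:  IN={b-c, c*c, c+c}  OUT={c*c, c+c, f-c}

Merge at B7: IN[B7] = OUT[B6] = {b-c, c*c, c+c}
Applying B7's transfer function to that IN value gives OUT[B7] (row B7 above).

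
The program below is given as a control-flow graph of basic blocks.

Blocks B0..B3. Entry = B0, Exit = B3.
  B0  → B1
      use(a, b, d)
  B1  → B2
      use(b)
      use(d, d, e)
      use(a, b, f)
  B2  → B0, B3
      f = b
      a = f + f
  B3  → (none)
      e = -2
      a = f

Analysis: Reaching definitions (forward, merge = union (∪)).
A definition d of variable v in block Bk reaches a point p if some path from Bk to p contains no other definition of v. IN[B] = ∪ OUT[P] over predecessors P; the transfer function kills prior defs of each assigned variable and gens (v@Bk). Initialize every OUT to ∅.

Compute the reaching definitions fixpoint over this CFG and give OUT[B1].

Converged values:
  B0: | IN={a@B2, f@B2} | OUT={a@B2, f@B2}
  B1: | IN={a@B2, f@B2} | OUT={a@B2, f@B2}
  B2: | IN={a@B2, f@B2} | OUT={a@B2, f@B2}
  B3: | IN={a@B2, f@B2} | OUT={a@B3, e@B3, f@B2}

Merge at B1: IN[B1] = OUT[B0] = {a@B2, f@B2}
Applying B1's transfer function to that IN value gives OUT[B1] (row B1 above).

Answer: {a@B2, f@B2}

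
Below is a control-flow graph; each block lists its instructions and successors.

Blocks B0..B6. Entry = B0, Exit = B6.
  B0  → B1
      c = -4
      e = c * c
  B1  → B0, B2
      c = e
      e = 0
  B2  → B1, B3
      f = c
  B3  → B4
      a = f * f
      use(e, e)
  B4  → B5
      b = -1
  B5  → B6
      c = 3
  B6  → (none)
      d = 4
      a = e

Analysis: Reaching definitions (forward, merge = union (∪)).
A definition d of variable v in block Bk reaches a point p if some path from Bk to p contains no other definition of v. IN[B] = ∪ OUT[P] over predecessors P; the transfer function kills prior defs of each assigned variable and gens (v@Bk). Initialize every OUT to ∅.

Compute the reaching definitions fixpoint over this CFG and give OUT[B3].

Converged values:
  B0: | IN={c@B1, e@B1, f@B2} | OUT={c@B0, e@B0, f@B2}
  B1: | IN={c@B0, c@B1, e@B0, e@B1, f@B2} | OUT={c@B1, e@B1, f@B2}
  B2: | IN={c@B1, e@B1, f@B2} | OUT={c@B1, e@B1, f@B2}
  B3: | IN={c@B1, e@B1, f@B2} | OUT={a@B3, c@B1, e@B1, f@B2}
  B4: | IN={a@B3, c@B1, e@B1, f@B2} | OUT={a@B3, b@B4, c@B1, e@B1, f@B2}
  B5: | IN={a@B3, b@B4, c@B1, e@B1, f@B2} | OUT={a@B3, b@B4, c@B5, e@B1, f@B2}
  B6: | IN={a@B3, b@B4, c@B5, e@B1, f@B2} | OUT={a@B6, b@B4, c@B5, d@B6, e@B1, f@B2}

Merge at B3: IN[B3] = OUT[B2] = {c@B1, e@B1, f@B2}
Applying B3's transfer function to that IN value gives OUT[B3] (row B3 above).

Answer: {a@B3, c@B1, e@B1, f@B2}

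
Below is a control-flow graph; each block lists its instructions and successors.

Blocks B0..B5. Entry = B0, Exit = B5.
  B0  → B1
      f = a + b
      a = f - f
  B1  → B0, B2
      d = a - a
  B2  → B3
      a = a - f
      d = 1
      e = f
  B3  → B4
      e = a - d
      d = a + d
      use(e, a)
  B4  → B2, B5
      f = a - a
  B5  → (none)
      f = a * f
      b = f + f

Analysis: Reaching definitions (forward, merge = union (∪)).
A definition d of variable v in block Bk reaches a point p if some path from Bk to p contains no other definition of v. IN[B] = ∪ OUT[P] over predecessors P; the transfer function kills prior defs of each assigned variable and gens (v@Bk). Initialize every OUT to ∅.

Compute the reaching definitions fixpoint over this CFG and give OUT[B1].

Answer: {a@B0, d@B1, f@B0}

Derivation:
Fixpoint table:
  B0:   IN={a@B0, d@B1, f@B0}   OUT={a@B0, d@B1, f@B0}
  B1:   IN={a@B0, d@B1, f@B0}   OUT={a@B0, d@B1, f@B0}
  B2:   IN={a@B0, a@B2, d@B1, d@B3, e@B3, f@B0, f@B4}   OUT={a@B2, d@B2, e@B2, f@B0, f@B4}
  B3:   IN={a@B2, d@B2, e@B2, f@B0, f@B4}   OUT={a@B2, d@B3, e@B3, f@B0, f@B4}
  B4:   IN={a@B2, d@B3, e@B3, f@B0, f@B4}   OUT={a@B2, d@B3, e@B3, f@B4}
  B5:   IN={a@B2, d@B3, e@B3, f@B4}   OUT={a@B2, b@B5, d@B3, e@B3, f@B5}

Merge at B1: IN[B1] = OUT[B0] = {a@B0, d@B1, f@B0}
Applying B1's transfer function to that IN value gives OUT[B1] (row B1 above).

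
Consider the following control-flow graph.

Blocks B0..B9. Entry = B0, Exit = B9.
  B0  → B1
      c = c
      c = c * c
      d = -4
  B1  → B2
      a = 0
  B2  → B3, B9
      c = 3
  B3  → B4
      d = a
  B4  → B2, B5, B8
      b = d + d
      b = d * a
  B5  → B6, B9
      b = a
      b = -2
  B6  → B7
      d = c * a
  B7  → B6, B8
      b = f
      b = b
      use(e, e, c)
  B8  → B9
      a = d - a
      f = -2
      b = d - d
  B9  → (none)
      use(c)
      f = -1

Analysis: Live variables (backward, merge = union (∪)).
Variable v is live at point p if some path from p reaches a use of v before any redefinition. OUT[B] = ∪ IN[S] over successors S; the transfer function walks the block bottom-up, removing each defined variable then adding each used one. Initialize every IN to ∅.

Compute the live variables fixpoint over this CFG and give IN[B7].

Answer: {a, c, d, e, f}

Trace:
Converged values:
  B0:  IN={c, e, f}  OUT={e, f}
  B1:  IN={e, f}  OUT={a, e, f}
  B2:  IN={a, e, f}  OUT={a, c, e, f}
  B3:  IN={a, c, e, f}  OUT={a, c, d, e, f}
  B4:  IN={a, c, d, e, f}  OUT={a, c, d, e, f}
  B5:  IN={a, c, e, f}  OUT={a, c, e, f}
  B6:  IN={a, c, e, f}  OUT={a, c, d, e, f}
  B7:  IN={a, c, d, e, f}  OUT={a, c, d, e, f}
  B8:  IN={a, c, d}  OUT={c}
  B9:  IN={c}  OUT={}

Merge at B7: OUT[B7] = IN[B6] ⊔ IN[B8] = {a, c, d, e, f}
Applying B7's transfer function to that OUT value gives IN[B7] (row B7 above).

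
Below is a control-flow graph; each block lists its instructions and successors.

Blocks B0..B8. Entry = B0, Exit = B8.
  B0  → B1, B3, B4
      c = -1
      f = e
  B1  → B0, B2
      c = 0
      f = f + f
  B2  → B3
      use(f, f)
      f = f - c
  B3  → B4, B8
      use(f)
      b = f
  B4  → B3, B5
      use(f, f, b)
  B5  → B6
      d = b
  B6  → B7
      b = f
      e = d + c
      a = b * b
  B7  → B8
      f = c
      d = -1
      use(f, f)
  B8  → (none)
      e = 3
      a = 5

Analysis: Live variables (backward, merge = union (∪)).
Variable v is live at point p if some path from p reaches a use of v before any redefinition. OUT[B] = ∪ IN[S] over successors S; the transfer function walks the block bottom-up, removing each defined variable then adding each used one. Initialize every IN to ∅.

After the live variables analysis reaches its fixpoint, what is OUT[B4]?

Per-block solution:
  B0: | IN={b, e} | OUT={b, c, e, f}
  B1: | IN={b, e, f} | OUT={b, c, e, f}
  B2: | IN={c, f} | OUT={c, f}
  B3: | IN={c, f} | OUT={b, c, f}
  B4: | IN={b, c, f} | OUT={b, c, f}
  B5: | IN={b, c, f} | OUT={c, d, f}
  B6: | IN={c, d, f} | OUT={c}
  B7: | IN={c} | OUT={}
  B8: | IN={} | OUT={}

Merge at B4: OUT[B4] = IN[B3] ⊔ IN[B5] = {b, c, f}

Answer: {b, c, f}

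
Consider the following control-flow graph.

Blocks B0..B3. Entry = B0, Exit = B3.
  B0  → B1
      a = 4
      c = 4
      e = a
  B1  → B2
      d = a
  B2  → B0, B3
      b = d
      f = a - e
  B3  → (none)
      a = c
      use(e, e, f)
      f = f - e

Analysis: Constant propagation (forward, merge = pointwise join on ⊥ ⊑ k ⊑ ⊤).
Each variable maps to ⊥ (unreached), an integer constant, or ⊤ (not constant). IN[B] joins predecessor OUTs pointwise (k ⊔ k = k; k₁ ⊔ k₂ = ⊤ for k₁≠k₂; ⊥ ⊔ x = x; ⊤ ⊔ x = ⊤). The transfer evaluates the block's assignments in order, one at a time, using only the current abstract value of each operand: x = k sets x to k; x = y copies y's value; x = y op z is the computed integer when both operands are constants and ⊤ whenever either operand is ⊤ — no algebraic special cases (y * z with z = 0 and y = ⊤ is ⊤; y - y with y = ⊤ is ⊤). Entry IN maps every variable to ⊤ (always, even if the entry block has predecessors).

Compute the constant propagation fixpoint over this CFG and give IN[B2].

Per-block solution:
  B0: | IN=(all ⊤) | OUT={a:4, c:4, e:4; rest ⊤}
  B1: | IN={a:4, c:4, e:4; rest ⊤} | OUT={a:4, c:4, d:4, e:4; rest ⊤}
  B2: | IN={a:4, c:4, d:4, e:4; rest ⊤} | OUT={a:4, b:4, c:4, d:4, e:4, f:0; rest ⊤}
  B3: | IN={a:4, b:4, c:4, d:4, e:4, f:0; rest ⊤} | OUT={a:4, b:4, c:4, d:4, e:4, f:-4; rest ⊤}

Merge at B2: IN[B2] = OUT[B1] = {a: 4, b: ⊤, c: 4, d: 4, e: 4, f: ⊤}

Answer: {a: 4, b: ⊤, c: 4, d: 4, e: 4, f: ⊤}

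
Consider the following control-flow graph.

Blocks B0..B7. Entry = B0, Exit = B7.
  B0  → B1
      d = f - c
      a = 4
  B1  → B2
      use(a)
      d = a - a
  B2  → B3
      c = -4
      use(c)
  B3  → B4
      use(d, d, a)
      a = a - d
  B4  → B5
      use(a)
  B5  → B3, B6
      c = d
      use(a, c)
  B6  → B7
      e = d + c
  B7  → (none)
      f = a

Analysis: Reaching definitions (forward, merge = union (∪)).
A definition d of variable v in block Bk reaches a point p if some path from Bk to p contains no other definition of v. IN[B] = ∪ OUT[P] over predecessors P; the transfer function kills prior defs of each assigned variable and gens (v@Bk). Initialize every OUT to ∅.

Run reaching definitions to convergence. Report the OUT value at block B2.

Converged values:
  B0: | IN={} | OUT={a@B0, d@B0}
  B1: | IN={a@B0, d@B0} | OUT={a@B0, d@B1}
  B2: | IN={a@B0, d@B1} | OUT={a@B0, c@B2, d@B1}
  B3: | IN={a@B0, a@B3, c@B2, c@B5, d@B1} | OUT={a@B3, c@B2, c@B5, d@B1}
  B4: | IN={a@B3, c@B2, c@B5, d@B1} | OUT={a@B3, c@B2, c@B5, d@B1}
  B5: | IN={a@B3, c@B2, c@B5, d@B1} | OUT={a@B3, c@B5, d@B1}
  B6: | IN={a@B3, c@B5, d@B1} | OUT={a@B3, c@B5, d@B1, e@B6}
  B7: | IN={a@B3, c@B5, d@B1, e@B6} | OUT={a@B3, c@B5, d@B1, e@B6, f@B7}

Merge at B2: IN[B2] = OUT[B1] = {a@B0, d@B1}
Applying B2's transfer function to that IN value gives OUT[B2] (row B2 above).

Answer: {a@B0, c@B2, d@B1}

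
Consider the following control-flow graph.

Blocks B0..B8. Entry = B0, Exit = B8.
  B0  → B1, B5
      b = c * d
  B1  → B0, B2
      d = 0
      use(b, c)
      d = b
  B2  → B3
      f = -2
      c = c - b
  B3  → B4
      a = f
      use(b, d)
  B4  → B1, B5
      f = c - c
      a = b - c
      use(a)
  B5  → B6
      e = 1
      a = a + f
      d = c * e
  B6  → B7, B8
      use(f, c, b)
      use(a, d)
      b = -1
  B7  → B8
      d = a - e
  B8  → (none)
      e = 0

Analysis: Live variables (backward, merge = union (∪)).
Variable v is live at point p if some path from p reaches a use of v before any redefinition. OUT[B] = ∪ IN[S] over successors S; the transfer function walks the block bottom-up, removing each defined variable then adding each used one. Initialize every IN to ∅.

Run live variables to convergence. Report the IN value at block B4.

Fixpoint table:
  B0:   IN={a, c, d, f}   OUT={a, b, c, f}
  B1:   IN={a, b, c, f}   OUT={a, b, c, d, f}
  B2:   IN={b, c, d}   OUT={b, c, d, f}
  B3:   IN={b, c, d, f}   OUT={b, c}
  B4:   IN={b, c}   OUT={a, b, c, f}
  B5:   IN={a, b, c, f}   OUT={a, b, c, d, e, f}
  B6:   IN={a, b, c, d, e, f}   OUT={a, e}
  B7:   IN={a, e}   OUT={}
  B8:   IN={}   OUT={}

Merge at B4: OUT[B4] = IN[B1] ⊔ IN[B5] = {a, b, c, f}
Applying B4's transfer function to that OUT value gives IN[B4] (row B4 above).

Answer: {b, c}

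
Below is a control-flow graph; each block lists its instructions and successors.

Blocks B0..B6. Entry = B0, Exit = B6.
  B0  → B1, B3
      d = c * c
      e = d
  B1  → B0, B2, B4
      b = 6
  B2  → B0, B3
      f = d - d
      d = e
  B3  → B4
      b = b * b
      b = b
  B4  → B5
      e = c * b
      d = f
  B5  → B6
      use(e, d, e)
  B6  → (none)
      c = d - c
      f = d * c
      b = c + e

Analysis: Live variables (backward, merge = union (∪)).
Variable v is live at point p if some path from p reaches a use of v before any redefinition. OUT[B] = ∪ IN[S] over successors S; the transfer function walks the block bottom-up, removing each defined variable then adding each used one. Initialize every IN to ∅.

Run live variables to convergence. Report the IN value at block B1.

Answer: {c, d, e, f}

Working:
Per-block solution:
  B0: | IN={b, c, f} | OUT={b, c, d, e, f}
  B1: | IN={c, d, e, f} | OUT={b, c, d, e, f}
  B2: | IN={b, c, d, e} | OUT={b, c, f}
  B3: | IN={b, c, f} | OUT={b, c, f}
  B4: | IN={b, c, f} | OUT={c, d, e}
  B5: | IN={c, d, e} | OUT={c, d, e}
  B6: | IN={c, d, e} | OUT={}

Merge at B1: OUT[B1] = IN[B0] ⊔ IN[B2] ⊔ IN[B4] = {b, c, d, e, f}
Applying B1's transfer function to that OUT value gives IN[B1] (row B1 above).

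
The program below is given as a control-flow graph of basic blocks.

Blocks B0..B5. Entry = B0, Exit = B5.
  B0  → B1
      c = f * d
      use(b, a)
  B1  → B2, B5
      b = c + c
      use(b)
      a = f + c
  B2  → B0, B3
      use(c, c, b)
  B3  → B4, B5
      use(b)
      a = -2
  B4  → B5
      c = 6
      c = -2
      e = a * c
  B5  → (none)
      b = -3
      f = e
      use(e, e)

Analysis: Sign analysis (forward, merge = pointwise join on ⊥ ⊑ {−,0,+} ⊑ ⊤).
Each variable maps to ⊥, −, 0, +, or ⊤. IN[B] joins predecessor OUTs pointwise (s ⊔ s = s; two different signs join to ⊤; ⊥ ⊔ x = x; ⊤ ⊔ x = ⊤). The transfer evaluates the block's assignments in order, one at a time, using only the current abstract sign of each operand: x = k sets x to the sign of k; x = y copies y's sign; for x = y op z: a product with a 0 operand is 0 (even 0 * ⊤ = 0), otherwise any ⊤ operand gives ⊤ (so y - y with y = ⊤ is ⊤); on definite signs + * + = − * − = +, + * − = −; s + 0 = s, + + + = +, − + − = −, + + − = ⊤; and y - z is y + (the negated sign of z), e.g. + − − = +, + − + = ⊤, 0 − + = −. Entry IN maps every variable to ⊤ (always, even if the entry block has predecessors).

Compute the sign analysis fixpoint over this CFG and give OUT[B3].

Per-block solution:
  B0:   IN=(all ⊤)   OUT=(all ⊤)
  B1:   IN=(all ⊤)   OUT=(all ⊤)
  B2:   IN=(all ⊤)   OUT=(all ⊤)
  B3:   IN=(all ⊤)   OUT={a:-; rest ⊤}
  B4:   IN={a:-; rest ⊤}   OUT={a:-, c:-, e:+; rest ⊤}
  B5:   IN=(all ⊤)   OUT={b:-; rest ⊤}

Merge at B3: IN[B3] = OUT[B2] = {a: ⊤, b: ⊤, c: ⊤, d: ⊤, e: ⊤, f: ⊤}
Applying B3's transfer function to that IN value gives OUT[B3] (row B3 above).

Answer: {a: -, b: ⊤, c: ⊤, d: ⊤, e: ⊤, f: ⊤}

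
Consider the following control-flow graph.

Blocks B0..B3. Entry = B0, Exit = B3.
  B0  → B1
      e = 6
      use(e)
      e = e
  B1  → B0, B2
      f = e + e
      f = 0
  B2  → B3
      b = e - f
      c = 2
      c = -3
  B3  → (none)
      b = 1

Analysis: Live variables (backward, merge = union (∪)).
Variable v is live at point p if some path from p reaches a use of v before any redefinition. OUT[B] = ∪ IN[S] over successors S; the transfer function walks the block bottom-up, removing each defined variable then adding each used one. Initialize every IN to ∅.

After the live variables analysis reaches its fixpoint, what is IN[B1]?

Answer: {e}

Trace:
Converged values:
  B0: | IN={} | OUT={e}
  B1: | IN={e} | OUT={e, f}
  B2: | IN={e, f} | OUT={}
  B3: | IN={} | OUT={}

Merge at B1: OUT[B1] = IN[B0] ⊔ IN[B2] = {e, f}
Applying B1's transfer function to that OUT value gives IN[B1] (row B1 above).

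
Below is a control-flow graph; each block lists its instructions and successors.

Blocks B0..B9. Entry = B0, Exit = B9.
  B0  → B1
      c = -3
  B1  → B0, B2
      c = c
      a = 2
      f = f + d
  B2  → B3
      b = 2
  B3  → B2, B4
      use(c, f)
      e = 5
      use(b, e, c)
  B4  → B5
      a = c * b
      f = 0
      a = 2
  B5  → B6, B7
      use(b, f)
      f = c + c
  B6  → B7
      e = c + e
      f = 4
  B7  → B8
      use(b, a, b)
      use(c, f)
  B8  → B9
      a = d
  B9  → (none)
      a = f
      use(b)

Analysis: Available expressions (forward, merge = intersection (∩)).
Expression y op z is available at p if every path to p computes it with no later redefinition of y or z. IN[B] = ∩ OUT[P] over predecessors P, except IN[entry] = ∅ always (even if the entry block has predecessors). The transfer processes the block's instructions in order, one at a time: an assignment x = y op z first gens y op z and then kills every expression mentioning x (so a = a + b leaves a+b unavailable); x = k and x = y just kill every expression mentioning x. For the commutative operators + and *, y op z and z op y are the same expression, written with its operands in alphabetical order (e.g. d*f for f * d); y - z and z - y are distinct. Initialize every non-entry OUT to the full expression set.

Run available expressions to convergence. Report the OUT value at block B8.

Answer: {b*c, c+c}

Trace:
Per-block solution:
  B0:  IN={}  OUT={}
  B1:  IN={}  OUT={}
  B2:  IN={}  OUT={}
  B3:  IN={}  OUT={}
  B4:  IN={}  OUT={b*c}
  B5:  IN={b*c}  OUT={b*c, c+c}
  B6:  IN={b*c, c+c}  OUT={b*c, c+c}
  B7:  IN={b*c, c+c}  OUT={b*c, c+c}
  B8:  IN={b*c, c+c}  OUT={b*c, c+c}
  B9:  IN={b*c, c+c}  OUT={b*c, c+c}

Merge at B8: IN[B8] = OUT[B7] = {b*c, c+c}
Applying B8's transfer function to that IN value gives OUT[B8] (row B8 above).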